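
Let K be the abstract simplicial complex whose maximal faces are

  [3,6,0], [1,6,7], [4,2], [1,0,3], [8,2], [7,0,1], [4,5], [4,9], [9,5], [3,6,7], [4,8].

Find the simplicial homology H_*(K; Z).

Fix the vertex order 0 < 1 < 2 < 3 < 4 < 5 < 6 < 7 < 8 < 9 and write every simplex with vertices in increasing order. Then dim K = 2 and the simplices of K are:

  0-simplices (10): [0], [1], [2], [3], [4], [5], [6], [7], [8], [9]
  1-simplices (16): [0,1], [0,3], [0,6], [0,7], [1,3], [1,6], [1,7], [2,4], [2,8], [3,6], [3,7], [4,5], [4,8], [4,9], [5,9], [6,7]
  2-simplices (5): [0,1,3], [0,1,7], [0,3,6], [1,6,7], [3,6,7]

Hence C_0 ≅ Z^10, C_1 ≅ Z^16, C_2 ≅ Z^5.

The boundary map ∂_1: C_1 → C_0 sends each edge [p,q] (with p < q) to q − p.
As a 10×16 matrix over Z this has rank 8, with invariant factors (1,1,1,1,1,1,1,1).

The boundary map ∂_2: C_2 → C_1 sends each 2-simplex [p,q,r] to [q,r] − [p,r] + [p,q]. For instance
  ∂[3,6,7] = [6,7] − [3,7] + [3,6],
  ∂[0,1,7] = [1,7] − [0,7] + [0,1].
The resulting 16×5 matrix has rank 5, and its Smith normal form has invariant factors (1,1,1,1,1).

Now H_k = ker ∂_k / im ∂_{k+1}, so:

  H_0: rank C_0 − rank ∂_1 = 10 − 8 = 2, and the invariant factors of ∂_1 are all 1, so H_0 ≅ Z^2.
  H_1: rank ker ∂_1 − rank ∂_2 = (16 − 8) − 5 = 3, and the invariant factors of ∂_2 are all 1, so H_1 ≅ Z^3.
  H_2: rank ker ∂_2 − rank ∂_3 = (5 − 5) − 0 = 0, and there is no ∂_3, so H_2 ≅ 0.

H_0 ≅ Z^2,  H_1 ≅ Z^3,  H_2 = 0.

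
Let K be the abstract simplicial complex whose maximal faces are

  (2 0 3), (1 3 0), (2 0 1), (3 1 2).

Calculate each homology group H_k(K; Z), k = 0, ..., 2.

H_0 ≅ Z,  H_1 = 0,  H_2 ≅ Z.

Order the vertices as 0 < 1 < 2 < 3. Listing each simplex with vertices in this order, K has dimension 2 with simplices:

  0-simplices (4): [0], [1], [2], [3]
  1-simplices (6): [0,1], [0,2], [0,3], [1,2], [1,3], [2,3]
  2-simplices (4): [0,1,2], [0,1,3], [0,2,3], [1,2,3]

Hence C_0 ≅ Z^4, C_1 ≅ Z^6, C_2 ≅ Z^4.

The boundary map ∂_1: C_1 → C_0 maps an edge to its endpoints' difference, ∂[p,q] = q − p. For instance
  ∂[1,3] = [3] − [1].
The resulting 4×6 matrix has rank 3, and its Smith normal form has invariant factors (1,1,1).

Boundary ∂_2: C_2 → C_1 acts by ∂[p,q,r] = [q,r] − [p,r] + [p,q]. For instance
  ∂[1,2,3] = [2,3] − [1,3] + [1,2],
  ∂[0,1,2] = [1,2] − [0,2] + [0,1].
The resulting 6×4 matrix has rank 3, and its Smith normal form has invariant factors (1,1,1).

Computing H_k = (kernel of ∂_k) / (image of ∂_{k+1}):

  H_0: rank C_0 − rank ∂_1 = 4 − 3 = 1, and the invariant factors of ∂_1 are all 1, so H_0 ≅ Z.
  H_1: rank ker ∂_1 − rank ∂_2 = (6 − 3) − 3 = 0, and the invariant factors of ∂_2 are all 1, so H_1 ≅ 0.
  H_2: rank ker ∂_2 − rank ∂_3 = (4 − 3) − 0 = 1, and there is no ∂_3, so H_2 ≅ Z.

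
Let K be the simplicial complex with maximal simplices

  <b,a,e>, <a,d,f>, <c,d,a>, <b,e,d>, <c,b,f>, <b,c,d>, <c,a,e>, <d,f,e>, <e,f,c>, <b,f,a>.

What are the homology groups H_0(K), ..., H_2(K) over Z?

H_0 ≅ Z,  H_1 ≅ Z_2,  H_2 = 0.

We work with the vertex ordering a < b < c < d < e < f. The simplices of K, each written with vertices in increasing order, are:

  0-simplices (6): a, b, c, d, e, f
  1-simplices (15): ab, ac, ad, ae, af, bc, bd, be, bf, cd, ce, cf, de, df, ef
  2-simplices (10): abe, abf, acd, ace, adf, bcd, bcf, bde, cef, def

Hence C_0 ≅ Z^6, C_1 ≅ Z^15, C_2 ≅ Z^10.

∂_1: C_1 → C_0 sends each edge [p,q] (with p < q) to q − p. For instance
  ∂bf = f − b.
The resulting 6×15 matrix has rank 5, and its Smith normal form has invariant factors (1,1,1,1,1).

Boundary ∂_2: C_2 → C_1 sends each 2-simplex [p,q,r] to [q,r] − [p,r] + [p,q]. For instance
  ∂ace = ce − ae + ac,
  ∂bcd = cd − bd + bc.
The resulting 15×10 matrix has rank 10, and its Smith normal form has invariant factors (1,1,1,1,1,1,1,1,1,2).

Reading off H_k = ker ∂_k / im ∂_{k+1}:

  H_0: rank C_0 − rank ∂_1 = 6 − 5 = 1, and the invariant factors of ∂_1 are all 1, so H_0 ≅ Z.
  H_1: rank ker ∂_1 − rank ∂_2 = (15 − 5) − 10 = 0, and ∂_2 has invariant factor 2 > 1, so H_1 ≅ Z_2.
  H_2: rank ker ∂_2 − rank ∂_3 = (10 − 10) − 0 = 0, and there is no ∂_3, so H_2 ≅ 0.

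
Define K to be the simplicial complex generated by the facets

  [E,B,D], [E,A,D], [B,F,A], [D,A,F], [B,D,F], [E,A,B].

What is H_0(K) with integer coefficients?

Fix the vertex order A < B < D < E < F and write every simplex with vertices in increasing order. Then dim K = 2 and the simplices of K are:

  0-simplices (5): A, B, D, E, F
  1-simplices (9): AB, AD, AE, AF, BD, BE, BF, DE, DF
  2-simplices (6): ABE, ABF, ADE, ADF, BDE, BDF

so the chain groups are C_0 ≅ Z^5, C_1 ≅ Z^9, C_2 ≅ Z^6.

Boundary ∂_1: C_1 → C_0 sends each edge [p,q] (with p < q) to q − p. For instance
  ∂AD = D − A.
As a 5×9 matrix over Z this has rank 4, with invariant factors (1,1,1,1).

Boundary ∂_2: C_2 → C_1 acts by ∂[p,q,r] = [q,r] − [p,r] + [p,q]. For instance
  ∂ABE = BE − AE + AB,
  ∂ABF = BF − AF + AB.
The 9×6 boundary matrix has rank 5 and Smith normal form diag(1,1,1,1,1).

Computing H_k = (kernel of ∂_k) / (image of ∂_{k+1}):

  H_0: rank C_0 − rank ∂_1 = 5 − 4 = 1, and the invariant factors of ∂_1 are all 1, so H_0 = Z.

(K is a triangulation of the 2-sphere S^2.)

H_0 = Z.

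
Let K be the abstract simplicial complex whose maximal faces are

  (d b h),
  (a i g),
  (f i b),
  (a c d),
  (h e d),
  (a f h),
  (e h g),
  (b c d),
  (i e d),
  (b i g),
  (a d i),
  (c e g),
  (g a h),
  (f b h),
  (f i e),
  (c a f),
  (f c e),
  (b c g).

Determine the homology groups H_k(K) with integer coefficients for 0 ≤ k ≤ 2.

We work with the vertex ordering a < b < c < d < e < f < g < h < i. The simplices of K, each written with vertices in increasing order, are:

  0-simplices (9): a, b, c, d, e, f, g, h, i
  1-simplices (27): ac, ad, af, ag, ah, ai, bc, bd, bf, bg, bh, bi, cd, ce, cf, cg, de, dh, di, ef, eg, eh, ei, fh, fi, gh, gi
  2-simplices (18): acd, acf, adi, afh, agh, agi, bcd, bcg, bdh, bfh, bfi, bgi, cef, ceg, deh, dei, efi, egh

Hence C_0 ≅ Z^9, C_1 ≅ Z^27, C_2 ≅ Z^18.

∂_1: C_1 → C_0 maps an edge to its endpoints' difference, ∂[p,q] = q − p. For instance
  ∂ag = g − a.
The resulting 9×27 matrix has rank 8, and its Smith normal form has invariant factors (1,1,1,1,1,1,1,1).

Boundary ∂_2: C_2 → C_1 sends each 2-simplex [p,q,r] to [q,r] − [p,r] + [p,q]. For instance
  ∂bdh = dh − bh + bd,
  ∂egh = gh − eh + eg.
The resulting 27×18 matrix has rank 17, and its Smith normal form has invariant factors (1,1,1,1,1,1,1,1,1,1,1,1,1,1,1,1,1).

Reading off H_k = ker ∂_k / im ∂_{k+1}:

  H_0: rank C_0 − rank ∂_1 = 9 − 8 = 1, and the invariant factors of ∂_1 are all 1, so H_0 ≅ Z.
  H_1: rank ker ∂_1 − rank ∂_2 = (27 − 8) − 17 = 2, and the invariant factors of ∂_2 are all 1, so H_1 ≅ Z^2.
  H_2: rank ker ∂_2 − rank ∂_3 = (18 − 17) − 0 = 1, and there is no ∂_3, so H_2 ≅ Z.

As a check, the Euler characteristic is 9 − 27 + 18 = 0, which agrees with 1 − 2 + 1 = 0.

H_0 ≅ Z,  H_1 ≅ Z^2,  H_2 ≅ Z.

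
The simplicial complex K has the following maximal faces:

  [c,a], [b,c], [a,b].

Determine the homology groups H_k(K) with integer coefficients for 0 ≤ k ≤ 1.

K has 3 vertices, 3 edges.
rank ∂_0 = 0, rank ∂_1 = 2 ⇒ b_0 = 3 − 0 − 2 = 1; all invariant factors of ∂_1 are 1 so no torsion. So H_0 ≅ Z.
rank ∂_1 = 2, rank ∂_2 = 0 ⇒ b_1 = 3 − 2 − 0 = 1. So H_1 ≅ Z.

H_0 ≅ Z,  H_1 ≅ Z.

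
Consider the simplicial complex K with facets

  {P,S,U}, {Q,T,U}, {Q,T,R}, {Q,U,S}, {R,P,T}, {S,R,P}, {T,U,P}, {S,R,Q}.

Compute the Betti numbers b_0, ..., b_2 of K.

b_0 = 1, b_1 = 0, b_2 = 1.

Fix the vertex order P < Q < R < S < T < U and write every simplex with vertices in increasing order. Then dim K = 2 and the simplices of K are:

  0-simplices (6): P, Q, R, S, T, U
  1-simplices (12): PR, PS, PT, PU, QR, QS, QT, QU, RS, RT, SU, TU
  2-simplices (8): PRS, PRT, PSU, PTU, QRS, QRT, QSU, QTU

Hence C_0 ≅ Z^6, C_1 ≅ Z^12, C_2 ≅ Z^8.

Boundary ∂_1: C_1 → C_0 maps an edge to its endpoints' difference, ∂[p,q] = q − p. For instance
  ∂RS = S − R.
This gives a 6×12 integer matrix of rank 5; reducing to Smith normal form yields diagonal entries (1,1,1,1,1).

The boundary map ∂_2: C_2 → C_1 acts by ∂[p,q,r] = [q,r] − [p,r] + [p,q]. For instance
  ∂PRT = RT − PT + PR,
  ∂QRS = RS − QS + QR.
This gives a 12×8 integer matrix of rank 7; reducing to Smith normal form yields diagonal entries (1,1,1,1,1,1,1).

From H_k ≅ ker(∂_k) / im(∂_{k+1}) we obtain:

  H_0: rank C_0 − rank ∂_1 = 6 − 5 = 1, and the invariant factors of ∂_1 are all 1, so H_0 = Z.
  H_1: rank ker ∂_1 − rank ∂_2 = (12 − 5) − 7 = 0, and the invariant factors of ∂_2 are all 1, so H_1 = 0.
  H_2: rank ker ∂_2 − rank ∂_3 = (8 − 7) − 0 = 1, and there is no ∂_3, so H_2 = Z.

As a check, the Euler characteristic is 6 − 12 + 8 = 2, which agrees with 1 − 0 + 1 = 2.

Hence the Betti numbers are b_0 = 1, b_1 = 0, b_2 = 1.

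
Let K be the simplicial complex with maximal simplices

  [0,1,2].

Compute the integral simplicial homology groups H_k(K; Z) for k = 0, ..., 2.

Take the total order 0 < 1 < 2 on the vertex set. Then K (dimension 2) consists of the simplices:

  0-simplices (3): [0], [1], [2]
  1-simplices (3): [0,1], [0,2], [1,2]
  2-simplices (1): [0,1,2]

so the chain groups are C_0 ≅ Z^3, C_1 ≅ Z^3, C_2 ≅ Z^1.

The boundary map ∂_1: C_1 → C_0 sends each edge [p,q] (with p < q) to q − p.
The resulting 3×3 matrix has rank 2, and its Smith normal form has invariant factors (1,1).

Boundary ∂_2: C_2 → C_1 maps a triangle to the signed sum of its edges. For instance
  ∂[0,1,2] = [1,2] − [0,2] + [0,1].
As a 3×1 matrix over Z this has rank 1, with invariant factors (1).

Now H_k = ker ∂_k / im ∂_{k+1}, so:

  H_0: rank C_0 − rank ∂_1 = 3 − 2 = 1, and the invariant factors of ∂_1 are all 1, so H_0 = Z.
  H_1: rank ker ∂_1 − rank ∂_2 = (3 − 2) − 1 = 0, and the invariant factors of ∂_2 are all 1, so H_1 = 0.
  H_2: rank ker ∂_2 − rank ∂_3 = (1 − 1) − 0 = 0, and there is no ∂_3, so H_2 = 0.

As a check, the Euler characteristic is 3 − 3 + 1 = 1, which agrees with 1 − 0 + 0 = 1.

H_0 = Z,  H_1 = 0,  H_2 = 0.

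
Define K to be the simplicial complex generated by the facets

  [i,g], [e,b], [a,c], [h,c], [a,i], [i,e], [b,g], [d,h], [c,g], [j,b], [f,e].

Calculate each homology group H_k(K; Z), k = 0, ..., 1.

Fix the vertex order a < b < c < d < e < f < g < h < i < j and write every simplex with vertices in increasing order. Then dim K = 1 and the simplices of K are:

  0-simplices (10): a, b, c, d, e, f, g, h, i, j
  1-simplices (11): ac, ai, be, bg, bj, cg, ch, dh, ef, ei, gi

giving chain groups C_0 ≅ Z^10, C_1 ≅ Z^11.

Boundary ∂_1: C_1 → C_0 maps an edge to its endpoints' difference, ∂[p,q] = q − p. For instance
  ∂gi = i − g.
As a 10×11 matrix over Z this has rank 9, with invariant factors (1,1,1,1,1,1,1,1,1).

Reading off H_k = ker ∂_k / im ∂_{k+1}:

  H_0: rank C_0 − rank ∂_1 = 10 − 9 = 1, and the invariant factors of ∂_1 are all 1, so H_0 ≅ Z.
  H_1: rank ker ∂_1 − rank ∂_2 = (11 − 9) − 0 = 2, and there is no ∂_2, so H_1 ≅ Z^2.

H_0 ≅ Z,  H_1 ≅ Z^2.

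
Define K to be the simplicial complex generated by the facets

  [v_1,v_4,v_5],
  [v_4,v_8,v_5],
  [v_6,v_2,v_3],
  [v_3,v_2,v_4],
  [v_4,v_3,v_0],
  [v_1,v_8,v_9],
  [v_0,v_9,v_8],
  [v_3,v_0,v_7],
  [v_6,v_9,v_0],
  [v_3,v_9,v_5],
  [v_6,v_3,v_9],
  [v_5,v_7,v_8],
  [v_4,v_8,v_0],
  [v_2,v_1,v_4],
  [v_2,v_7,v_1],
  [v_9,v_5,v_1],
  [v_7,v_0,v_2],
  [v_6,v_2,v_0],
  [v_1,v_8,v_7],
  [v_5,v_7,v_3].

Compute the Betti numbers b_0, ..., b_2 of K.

b_0 = 1, b_1 = 1, b_2 = 0.

Fix the vertex order v_0 < v_1 < v_2 < v_3 < v_4 < v_5 < v_6 < v_7 < v_8 < v_9 and write every simplex with vertices in increasing order. Then dim K = 2 and the simplices of K are:

  0-simplices (10): [v_0], [v_1], [v_2], [v_3], [v_4], [v_5], [v_6], [v_7], [v_8], [v_9]
  1-simplices (30): (30 of them)
  2-simplices (20): (20 of them)

so the chain groups are C_0 ≅ Z^10, C_1 ≅ Z^30, C_2 ≅ Z^20.

∂_1: C_1 → C_0 sends each edge [p,q] (with p < q) to q − p. For instance
  ∂[v_0,v_2] = [v_2] − [v_0].
This gives a 10×30 integer matrix of rank 9; reducing to Smith normal form yields diagonal entries (1,1,1,1,1,1,1,1,1).

Boundary ∂_2: C_2 → C_1 maps a triangle to the signed sum of its edges. For instance
  ∂[v_4,v_5,v_8] = [v_5,v_8] − [v_4,v_8] + [v_4,v_5],
  ∂[v_2,v_3,v_6] = [v_3,v_6] − [v_2,v_6] + [v_2,v_3].
The resulting 30×20 matrix has rank 20, and its Smith normal form has invariant factors (1,1,1,1,1,1,1,1,1,1,1,1,1,1,1,1,1,1,1,2).

Computing H_k = (kernel of ∂_k) / (image of ∂_{k+1}):

  H_0: rank C_0 − rank ∂_1 = 10 − 9 = 1, and the invariant factors of ∂_1 are all 1, so H_0 = Z.
  H_1: rank ker ∂_1 − rank ∂_2 = (30 − 9) − 20 = 1, and ∂_2 has invariant factor 2 > 1, so H_1 = Z × Z/2.
  H_2: rank ker ∂_2 − rank ∂_3 = (20 − 20) − 0 = 0, and there is no ∂_3, so H_2 = 0.

As a check, the Euler characteristic is 10 − 30 + 20 = 0, which agrees with 1 − 1 + 0 = 0.
(K is a triangulation of the Klein bottle.)

Hence the Betti numbers are b_0 = 1, b_1 = 1, b_2 = 0.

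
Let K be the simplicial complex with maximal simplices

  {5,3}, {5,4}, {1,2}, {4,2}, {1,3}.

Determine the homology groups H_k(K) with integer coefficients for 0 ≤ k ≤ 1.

H_0 = Z,  H_1 = Z.

Order the vertices as 1 < 2 < 3 < 4 < 5. Listing each simplex with vertices in this order, K has dimension 1 with simplices:

  0-simplices (5): [1], [2], [3], [4], [5]
  1-simplices (5): [1,2], [1,3], [2,4], [3,5], [4,5]

Hence C_0 ≅ Z^5, C_1 ≅ Z^5.

∂_1: C_1 → C_0 sends each edge [p,q] (with p < q) to q − p. For instance
  ∂[2,4] = [4] − [2].
As a 5×5 matrix over Z this has rank 4, with invariant factors (1,1,1,1).

Reading off H_k = ker ∂_k / im ∂_{k+1}:

  H_0: rank C_0 − rank ∂_1 = 5 − 4 = 1, and the invariant factors of ∂_1 are all 1, so H_0 ≅ Z.
  H_1: rank ker ∂_1 − rank ∂_2 = (5 − 4) − 0 = 1, and there is no ∂_2, so H_1 ≅ Z.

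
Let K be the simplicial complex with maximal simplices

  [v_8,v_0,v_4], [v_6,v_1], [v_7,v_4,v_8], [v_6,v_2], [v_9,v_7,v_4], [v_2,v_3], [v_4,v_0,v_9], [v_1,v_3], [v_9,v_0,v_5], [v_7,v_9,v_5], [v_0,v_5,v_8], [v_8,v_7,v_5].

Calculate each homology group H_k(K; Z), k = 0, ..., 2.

H_0 ≅ Z^2,  H_1 ≅ Z,  H_2 ≅ Z.

K has 10 vertices, 16 edges, 8 triangles.
rank ∂_0 = 0, rank ∂_1 = 8 ⇒ b_0 = 10 − 0 − 8 = 2; all invariant factors of ∂_1 are 1 so no torsion. So H_0 ≅ Z^2.
rank ∂_1 = 8, rank ∂_2 = 7 ⇒ b_1 = 16 − 8 − 7 = 1; all invariant factors of ∂_2 are 1 so no torsion. So H_1 ≅ Z.
rank ∂_2 = 7, rank ∂_3 = 0 ⇒ b_2 = 8 − 7 − 0 = 1. So H_2 ≅ Z.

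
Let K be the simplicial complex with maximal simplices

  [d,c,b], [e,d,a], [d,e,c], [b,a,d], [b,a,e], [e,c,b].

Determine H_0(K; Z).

Order the vertices as a < b < c < d < e. Listing each simplex with vertices in this order, K has dimension 2 with simplices:

  0-simplices (5): a, b, c, d, e
  1-simplices (9): ab, ad, ae, bc, bd, be, cd, ce, de
  2-simplices (6): abd, abe, ade, bcd, bce, cde

Hence C_0 ≅ Z^5, C_1 ≅ Z^9, C_2 ≅ Z^6.

The boundary map ∂_1: C_1 → C_0 sends each edge [p,q] (with p < q) to q − p. For instance
  ∂bc = c − b.
The 5×9 boundary matrix has rank 4 and Smith normal form diag(1,1,1,1).

∂_2: C_2 → C_1 sends each 2-simplex [p,q,r] to [q,r] − [p,r] + [p,q]. For instance
  ∂bcd = cd − bd + bc,
  ∂abe = be − ae + ab.
The 9×6 boundary matrix has rank 5 and Smith normal form diag(1,1,1,1,1).

From H_k ≅ ker(∂_k) / im(∂_{k+1}) we obtain:

  H_0: rank C_0 − rank ∂_1 = 5 − 4 = 1, and the invariant factors of ∂_1 are all 1, so H_0 ≅ Z.

H_0 ≅ Z.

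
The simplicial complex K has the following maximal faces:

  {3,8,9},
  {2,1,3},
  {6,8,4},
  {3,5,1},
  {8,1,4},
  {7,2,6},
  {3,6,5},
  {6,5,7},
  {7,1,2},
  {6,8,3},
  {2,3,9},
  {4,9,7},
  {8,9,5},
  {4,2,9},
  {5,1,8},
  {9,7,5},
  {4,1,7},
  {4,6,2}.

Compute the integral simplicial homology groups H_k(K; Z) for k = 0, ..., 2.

H_0 ≅ Z,  H_1 ≅ Z ⊕ Z/2,  H_2 = 0.

Fix the vertex order 1 < 2 < 3 < 4 < 5 < 6 < 7 < 8 < 9 and write every simplex with vertices in increasing order. Then dim K = 2 and the simplices of K are:

  0-simplices (9): [1], [2], [3], [4], [5], [6], [7], [8], [9]
  1-simplices (27): (27 of them)
  2-simplices (18): [1,2,3], [1,2,7], [1,3,5], [1,4,7], [1,4,8], [1,5,8], [2,3,9], [2,4,6], [2,4,9], [2,6,7], [3,5,6], [3,6,8], [3,8,9], [4,6,8], [4,7,9], [5,6,7], [5,7,9], [5,8,9]

Hence C_0 ≅ Z^9, C_1 ≅ Z^27, C_2 ≅ Z^18.

Boundary ∂_1: C_1 → C_0 sends each edge [p,q] (with p < q) to q − p. For instance
  ∂[6,8] = [8] − [6].
The resulting 9×27 matrix has rank 8, and its Smith normal form has invariant factors (1,1,1,1,1,1,1,1).

The boundary map ∂_2: C_2 → C_1 acts by ∂[p,q,r] = [q,r] − [p,r] + [p,q]. For instance
  ∂[1,2,3] = [2,3] − [1,3] + [1,2],
  ∂[1,3,5] = [3,5] − [1,5] + [1,3].
The resulting 27×18 matrix has rank 18, and its Smith normal form has invariant factors (1,1,1,1,1,1,1,1,1,1,1,1,1,1,1,1,1,2).

Reading off H_k = ker ∂_k / im ∂_{k+1}:

  H_0: rank C_0 − rank ∂_1 = 9 − 8 = 1, and the invariant factors of ∂_1 are all 1, so H_0 ≅ Z.
  H_1: rank ker ∂_1 − rank ∂_2 = (27 − 8) − 18 = 1, and ∂_2 has invariant factor 2 > 1, so H_1 ≅ Z ⊕ Z/2.
  H_2: rank ker ∂_2 − rank ∂_3 = (18 − 18) − 0 = 0, and there is no ∂_3, so H_2 ≅ 0.

(K is a triangulation of the Klein bottle.)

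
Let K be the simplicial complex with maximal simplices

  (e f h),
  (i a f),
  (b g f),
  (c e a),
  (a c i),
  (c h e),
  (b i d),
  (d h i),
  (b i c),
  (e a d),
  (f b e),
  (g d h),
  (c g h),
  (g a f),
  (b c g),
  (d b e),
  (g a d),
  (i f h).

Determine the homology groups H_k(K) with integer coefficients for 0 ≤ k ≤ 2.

We work with the vertex ordering a < b < c < d < e < f < g < h < i. The simplices of K, each written with vertices in increasing order, are:

  0-simplices (9): a, b, c, d, e, f, g, h, i
  1-simplices (27): ac, ad, ae, af, ag, ai, bc, bd, be, bf, bg, bi, ce, cg, ch, ci, de, dg, dh, di, ef, eh, fg, fh, fi, gh, hi
  2-simplices (18): ace, aci, ade, adg, afg, afi, bcg, bci, bde, bdi, bef, bfg, ceh, cgh, dgh, dhi, efh, fhi

giving chain groups C_0 ≅ Z^9, C_1 ≅ Z^27, C_2 ≅ Z^18.

The boundary map ∂_1: C_1 → C_0 is given by ∂[p,q] = [q] − [p]. For instance
  ∂be = e − b.
The 9×27 boundary matrix has rank 8 and Smith normal form diag(1,1,1,1,1,1,1,1).

∂_2: C_2 → C_1 maps a triangle to the signed sum of its edges. For instance
  ∂efh = fh − eh + ef,
  ∂fhi = hi − fi + fh.
The resulting 27×18 matrix has rank 17, and its Smith normal form has invariant factors (1,1,1,1,1,1,1,1,1,1,1,1,1,1,1,1,1).

Reading off H_k = ker ∂_k / im ∂_{k+1}:

  H_0: rank C_0 − rank ∂_1 = 9 − 8 = 1, and the invariant factors of ∂_1 are all 1, so H_0 = Z.
  H_1: rank ker ∂_1 − rank ∂_2 = (27 − 8) − 17 = 2, and the invariant factors of ∂_2 are all 1, so H_1 = Z^2.
  H_2: rank ker ∂_2 − rank ∂_3 = (18 − 17) − 0 = 1, and there is no ∂_3, so H_2 = Z.

(K is a triangulation of the torus T^2.)

H_0 = Z,  H_1 = Z^2,  H_2 = Z.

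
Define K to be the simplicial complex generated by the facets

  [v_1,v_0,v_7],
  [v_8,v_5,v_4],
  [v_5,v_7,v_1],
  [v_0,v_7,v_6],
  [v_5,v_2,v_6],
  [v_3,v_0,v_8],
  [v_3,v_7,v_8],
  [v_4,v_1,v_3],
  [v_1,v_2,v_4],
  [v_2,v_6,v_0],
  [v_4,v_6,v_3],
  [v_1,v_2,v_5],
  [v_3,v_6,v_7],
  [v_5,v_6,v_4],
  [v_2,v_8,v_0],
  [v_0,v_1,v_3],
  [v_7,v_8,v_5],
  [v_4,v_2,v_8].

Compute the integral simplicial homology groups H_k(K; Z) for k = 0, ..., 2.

Fix the vertex order v_0 < v_1 < v_2 < v_3 < v_4 < v_5 < v_6 < v_7 < v_8 and write every simplex with vertices in increasing order. Then dim K = 2 and the simplices of K are:

  0-simplices (9): [v_0], [v_1], [v_2], [v_3], [v_4], [v_5], [v_6], [v_7], [v_8]
  1-simplices (27): (27 of them)
  2-simplices (18): (18 of them)

so the chain groups are C_0 ≅ Z^9, C_1 ≅ Z^27, C_2 ≅ Z^18.

∂_1: C_1 → C_0 maps an edge to its endpoints' difference, ∂[p,q] = q − p.
As a 9×27 matrix over Z this has rank 8, with invariant factors (1,1,1,1,1,1,1,1).

Boundary ∂_2: C_2 → C_1 maps a triangle to the signed sum of its edges. For instance
  ∂[v_0,v_1,v_7] = [v_1,v_7] − [v_0,v_7] + [v_0,v_1],
  ∂[v_1,v_2,v_4] = [v_2,v_4] − [v_1,v_4] + [v_1,v_2].
The 27×18 boundary matrix has rank 18 and Smith normal form diag(1,1,1,1,1,1,1,1,1,1,1,1,1,1,1,1,1,2).

Computing H_k = (kernel of ∂_k) / (image of ∂_{k+1}):

  H_0: rank C_0 − rank ∂_1 = 9 − 8 = 1, and the invariant factors of ∂_1 are all 1, so H_0 = Z.
  H_1: rank ker ∂_1 − rank ∂_2 = (27 − 8) − 18 = 1, and ∂_2 has invariant factor 2 > 1, so H_1 = Z × Z/2.
  H_2: rank ker ∂_2 − rank ∂_3 = (18 − 18) − 0 = 0, and there is no ∂_3, so H_2 = 0.

As a check, the Euler characteristic is 9 − 27 + 18 = 0, which agrees with 1 − 1 + 0 = 0.
(K is a triangulation of the Klein bottle.)

H_0 ≅ Z,  H_1 ≅ Z × Z/2,  H_2 = 0.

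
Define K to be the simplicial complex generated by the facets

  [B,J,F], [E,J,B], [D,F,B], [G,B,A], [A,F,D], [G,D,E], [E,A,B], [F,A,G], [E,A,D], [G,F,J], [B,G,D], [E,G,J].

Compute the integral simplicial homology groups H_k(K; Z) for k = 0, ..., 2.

We work with the vertex ordering A < B < D < E < F < G < J. The simplices of K, each written with vertices in increasing order, are:

  0-simplices (7): A, B, D, E, F, G, J
  1-simplices (18): AB, AD, AE, AF, AG, BD, BE, BF, BG, BJ, DE, DF, DG, EG, EJ, FG, FJ, GJ
  2-simplices (12): ABE, ABG, ADE, ADF, AFG, BDF, BDG, BEJ, BFJ, DEG, EGJ, FGJ

giving chain groups C_0 ≅ Z^7, C_1 ≅ Z^18, C_2 ≅ Z^12.

∂_1: C_1 → C_0 is given by ∂[p,q] = [q] − [p].
The 7×18 boundary matrix has rank 6 and Smith normal form diag(1,1,1,1,1,1).

Boundary ∂_2: C_2 → C_1 sends each 2-simplex [p,q,r] to [q,r] − [p,r] + [p,q]. For instance
  ∂BDF = DF − BF + BD,
  ∂BEJ = EJ − BJ + BE.
As a 18×12 matrix over Z this has rank 12, with invariant factors (1,1,1,1,1,1,1,1,1,1,1,2).

Now H_k = ker ∂_k / im ∂_{k+1}, so:

  H_0: rank C_0 − rank ∂_1 = 7 − 6 = 1, and the invariant factors of ∂_1 are all 1, so H_0 = Z.
  H_1: rank ker ∂_1 − rank ∂_2 = (18 − 6) − 12 = 0, and ∂_2 has invariant factor 2 > 1, so H_1 = Z/2.
  H_2: rank ker ∂_2 − rank ∂_3 = (12 − 12) − 0 = 0, and there is no ∂_3, so H_2 = 0.

As a check, the Euler characteristic is 7 − 18 + 12 = 1, which agrees with 1 − 0 + 0 = 1.

H_0 = Z,  H_1 = Z/2,  H_2 = 0.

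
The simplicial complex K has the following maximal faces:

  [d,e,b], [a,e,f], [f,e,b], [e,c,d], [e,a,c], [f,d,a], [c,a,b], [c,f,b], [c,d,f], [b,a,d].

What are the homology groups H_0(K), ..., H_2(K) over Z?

H_0 = Z,  H_1 = Z/2,  H_2 = 0.

Order the vertices as a < b < c < d < e < f. Listing each simplex with vertices in this order, K has dimension 2 with simplices:

  0-simplices (6): a, b, c, d, e, f
  1-simplices (15): ab, ac, ad, ae, af, bc, bd, be, bf, cd, ce, cf, de, df, ef
  2-simplices (10): abc, abd, ace, adf, aef, bcf, bde, bef, cde, cdf

so the chain groups are C_0 ≅ Z^6, C_1 ≅ Z^15, C_2 ≅ Z^10.

∂_1: C_1 → C_0 sends each edge [p,q] (with p < q) to q − p. For instance
  ∂cf = f − c.
The 6×15 boundary matrix has rank 5 and Smith normal form diag(1,1,1,1,1).

∂_2: C_2 → C_1 maps a triangle to the signed sum of its edges. For instance
  ∂bcf = cf − bf + bc,
  ∂cde = de − ce + cd.
As a 15×10 matrix over Z this has rank 10, with invariant factors (1,1,1,1,1,1,1,1,1,2).

From H_k ≅ ker(∂_k) / im(∂_{k+1}) we obtain:

  H_0: rank C_0 − rank ∂_1 = 6 − 5 = 1, and the invariant factors of ∂_1 are all 1, so H_0 ≅ Z.
  H_1: rank ker ∂_1 − rank ∂_2 = (15 − 5) − 10 = 0, and ∂_2 has invariant factor 2 > 1, so H_1 ≅ Z/2.
  H_2: rank ker ∂_2 − rank ∂_3 = (10 − 10) − 0 = 0, and there is no ∂_3, so H_2 ≅ 0.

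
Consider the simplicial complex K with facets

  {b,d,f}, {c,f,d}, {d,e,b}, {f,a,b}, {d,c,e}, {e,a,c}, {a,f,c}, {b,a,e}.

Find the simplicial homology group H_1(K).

H_1 = 0.

Fix the vertex order a < b < c < d < e < f and write every simplex with vertices in increasing order. Then dim K = 2 and the simplices of K are:

  0-simplices (6): a, b, c, d, e, f
  1-simplices (12): ab, ac, ae, af, bd, be, bf, cd, ce, cf, de, df
  2-simplices (8): abe, abf, ace, acf, bde, bdf, cde, cdf

so the chain groups are C_0 ≅ Z^6, C_1 ≅ Z^12, C_2 ≅ Z^8.

The boundary map ∂_1: C_1 → C_0 is given by ∂[p,q] = [q] − [p]. For instance
  ∂be = e − b.
The 6×12 boundary matrix has rank 5 and Smith normal form diag(1,1,1,1,1).

Boundary ∂_2: C_2 → C_1 maps a triangle to the signed sum of its edges. For instance
  ∂abe = be − ae + ab,
  ∂acf = cf − af + ac.
As a 12×8 matrix over Z this has rank 7, with invariant factors (1,1,1,1,1,1,1).

Now H_k = ker ∂_k / im ∂_{k+1}, so:

  H_1: rank ker ∂_1 − rank ∂_2 = (12 − 5) − 7 = 0, and the invariant factors of ∂_2 are all 1, so H_1 = 0.

(K is a triangulation of the 2-sphere S^2.)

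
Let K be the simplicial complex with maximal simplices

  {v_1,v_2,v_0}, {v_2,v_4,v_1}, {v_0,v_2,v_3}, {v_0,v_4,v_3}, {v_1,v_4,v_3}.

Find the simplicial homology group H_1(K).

H_1 ≅ Z.

Order the vertices as v_0 < v_1 < v_2 < v_3 < v_4. Listing each simplex with vertices in this order, K has dimension 2 with simplices:

  0-simplices (5): [v_0], [v_1], [v_2], [v_3], [v_4]
  1-simplices (10): [v_0,v_1], [v_0,v_2], [v_0,v_3], [v_0,v_4], [v_1,v_2], [v_1,v_3], [v_1,v_4], [v_2,v_3], [v_2,v_4], [v_3,v_4]
  2-simplices (5): [v_0,v_1,v_2], [v_0,v_2,v_3], [v_0,v_3,v_4], [v_1,v_2,v_4], [v_1,v_3,v_4]

Hence C_0 ≅ Z^5, C_1 ≅ Z^10, C_2 ≅ Z^5.

The boundary map ∂_1: C_1 → C_0 is given by ∂[p,q] = [q] − [p]. For instance
  ∂[v_1,v_4] = [v_4] − [v_1].
This gives a 5×10 integer matrix of rank 4; reducing to Smith normal form yields diagonal entries (1,1,1,1).

∂_2: C_2 → C_1 acts by ∂[p,q,r] = [q,r] − [p,r] + [p,q]. For instance
  ∂[v_1,v_2,v_4] = [v_2,v_4] − [v_1,v_4] + [v_1,v_2],
  ∂[v_0,v_1,v_2] = [v_1,v_2] − [v_0,v_2] + [v_0,v_1].
This gives a 10×5 integer matrix of rank 5; reducing to Smith normal form yields diagonal entries (1,1,1,1,1).

Reading off H_k = ker ∂_k / im ∂_{k+1}:

  H_1: rank ker ∂_1 − rank ∂_2 = (10 − 4) − 5 = 1, and the invariant factors of ∂_2 are all 1, so H_1 ≅ Z.

(K is a triangulation of the Möbius band.)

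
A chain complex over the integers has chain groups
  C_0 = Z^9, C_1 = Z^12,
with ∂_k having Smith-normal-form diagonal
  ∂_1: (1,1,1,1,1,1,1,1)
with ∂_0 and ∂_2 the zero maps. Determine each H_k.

H_0: b_0 = 9 − 0 − 8 = 1; torsion from ∂_1 factors > 1: none. So H_0 = Z.
H_1: b_1 = 12 − 8 − 0 = 4; torsion from ∂_2 factors > 1: none. So H_1 = Z^4.

H_0 = Z,  H_1 = Z^4.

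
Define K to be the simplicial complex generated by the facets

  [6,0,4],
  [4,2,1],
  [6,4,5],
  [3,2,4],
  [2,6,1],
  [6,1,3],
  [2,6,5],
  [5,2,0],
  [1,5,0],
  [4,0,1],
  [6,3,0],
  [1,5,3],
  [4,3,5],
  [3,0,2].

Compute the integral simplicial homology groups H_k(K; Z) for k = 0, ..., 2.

H_0 = Z,  H_1 = Z^2,  H_2 = Z.

We work with the vertex ordering 0 < 1 < 2 < 3 < 4 < 5 < 6. The simplices of K, each written with vertices in increasing order, are:

  0-simplices (7): [0], [1], [2], [3], [4], [5], [6]
  1-simplices (21): [0,1], [0,2], [0,3], [0,4], [0,5], [0,6], [1,2], [1,3], [1,4], [1,5], [1,6], [2,3], [2,4], [2,5], [2,6], [3,4], [3,5], [3,6], [4,5], [4,6], [5,6]
  2-simplices (14): [0,1,4], [0,1,5], [0,2,3], [0,2,5], [0,3,6], [0,4,6], [1,2,4], [1,2,6], [1,3,5], [1,3,6], [2,3,4], [2,5,6], [3,4,5], [4,5,6]

so the chain groups are C_0 ≅ Z^7, C_1 ≅ Z^21, C_2 ≅ Z^14.

The boundary map ∂_1: C_1 → C_0 sends each edge [p,q] (with p < q) to q − p.
This gives a 7×21 integer matrix of rank 6; reducing to Smith normal form yields diagonal entries (1,1,1,1,1,1).

∂_2: C_2 → C_1 sends each 2-simplex [p,q,r] to [q,r] − [p,r] + [p,q]. For instance
  ∂[1,3,6] = [3,6] − [1,6] + [1,3],
  ∂[1,2,6] = [2,6] − [1,6] + [1,2].
This gives a 21×14 integer matrix of rank 13; reducing to Smith normal form yields diagonal entries (1,1,1,1,1,1,1,1,1,1,1,1,1).

From H_k ≅ ker(∂_k) / im(∂_{k+1}) we obtain:

  H_0: rank C_0 − rank ∂_1 = 7 − 6 = 1, and the invariant factors of ∂_1 are all 1, so H_0 = Z.
  H_1: rank ker ∂_1 − rank ∂_2 = (21 − 6) − 13 = 2, and the invariant factors of ∂_2 are all 1, so H_1 = Z^2.
  H_2: rank ker ∂_2 − rank ∂_3 = (14 − 13) − 0 = 1, and there is no ∂_3, so H_2 = Z.

As a check, the Euler characteristic is 7 − 21 + 14 = 0, which agrees with 1 − 2 + 1 = 0.
(K is a triangulation of the torus T^2.)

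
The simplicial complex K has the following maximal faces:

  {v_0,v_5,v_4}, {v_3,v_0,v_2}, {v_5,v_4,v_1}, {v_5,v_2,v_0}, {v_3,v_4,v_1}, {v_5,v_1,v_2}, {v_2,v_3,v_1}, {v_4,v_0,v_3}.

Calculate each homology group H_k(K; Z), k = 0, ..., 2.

H_0 = Z,  H_1 = 0,  H_2 = Z.

Take the total order v_0 < v_1 < v_2 < v_3 < v_4 < v_5 on the vertex set. Then K (dimension 2) consists of the simplices:

  0-simplices (6): [v_0], [v_1], [v_2], [v_3], [v_4], [v_5]
  1-simplices (12): [v_0,v_2], [v_0,v_3], [v_0,v_4], [v_0,v_5], [v_1,v_2], [v_1,v_3], [v_1,v_4], [v_1,v_5], [v_2,v_3], [v_2,v_5], [v_3,v_4], [v_4,v_5]
  2-simplices (8): [v_0,v_2,v_3], [v_0,v_2,v_5], [v_0,v_3,v_4], [v_0,v_4,v_5], [v_1,v_2,v_3], [v_1,v_2,v_5], [v_1,v_3,v_4], [v_1,v_4,v_5]

so the chain groups are C_0 ≅ Z^6, C_1 ≅ Z^12, C_2 ≅ Z^8.

The boundary map ∂_1: C_1 → C_0 sends each edge [p,q] (with p < q) to q − p.
The resulting 6×12 matrix has rank 5, and its Smith normal form has invariant factors (1,1,1,1,1).

The boundary map ∂_2: C_2 → C_1 sends each 2-simplex [p,q,r] to [q,r] − [p,r] + [p,q]. For instance
  ∂[v_0,v_2,v_5] = [v_2,v_5] − [v_0,v_5] + [v_0,v_2],
  ∂[v_0,v_2,v_3] = [v_2,v_3] − [v_0,v_3] + [v_0,v_2].
The resulting 12×8 matrix has rank 7, and its Smith normal form has invariant factors (1,1,1,1,1,1,1).

Now H_k = ker ∂_k / im ∂_{k+1}, so:

  H_0: rank C_0 − rank ∂_1 = 6 − 5 = 1, and the invariant factors of ∂_1 are all 1, so H_0 = Z.
  H_1: rank ker ∂_1 − rank ∂_2 = (12 − 5) − 7 = 0, and the invariant factors of ∂_2 are all 1, so H_1 = 0.
  H_2: rank ker ∂_2 − rank ∂_3 = (8 − 7) − 0 = 1, and there is no ∂_3, so H_2 = Z.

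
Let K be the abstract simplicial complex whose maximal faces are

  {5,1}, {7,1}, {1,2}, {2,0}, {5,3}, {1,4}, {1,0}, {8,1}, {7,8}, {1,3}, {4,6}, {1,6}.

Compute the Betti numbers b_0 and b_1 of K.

Order the vertices as 0 < 1 < 2 < 3 < 4 < 5 < 6 < 7 < 8. Listing each simplex with vertices in this order, K has dimension 1 with simplices:

  0-simplices (9): [0], [1], [2], [3], [4], [5], [6], [7], [8]
  1-simplices (12): [0,1], [0,2], [1,2], [1,3], [1,4], [1,5], [1,6], [1,7], [1,8], [3,5], [4,6], [7,8]

Hence C_0 ≅ Z^9, C_1 ≅ Z^12.

The boundary map ∂_1: C_1 → C_0 maps an edge to its endpoints' difference, ∂[p,q] = q − p. For instance
  ∂[0,1] = [1] − [0].
As a 9×12 matrix over Z this has rank 8, with invariant factors (1,1,1,1,1,1,1,1).

Computing H_k = (kernel of ∂_k) / (image of ∂_{k+1}):

  H_0: rank C_0 − rank ∂_1 = 9 − 8 = 1, and the invariant factors of ∂_1 are all 1, so H_0 ≅ Z.
  H_1: rank ker ∂_1 − rank ∂_2 = (12 − 8) − 0 = 4, and there is no ∂_2, so H_1 ≅ Z^4.

Hence the Betti numbers are b_0 = 1, b_1 = 4.

b_0 = 1, b_1 = 4.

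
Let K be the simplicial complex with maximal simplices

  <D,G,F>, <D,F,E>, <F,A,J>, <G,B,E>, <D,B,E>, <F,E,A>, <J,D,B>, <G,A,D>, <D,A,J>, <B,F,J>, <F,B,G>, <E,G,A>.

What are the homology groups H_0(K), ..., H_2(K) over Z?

H_0 = Z,  H_1 = Z/2,  H_2 = 0.

Order the vertices as A < B < D < E < F < G < J. Listing each simplex with vertices in this order, K has dimension 2 with simplices:

  0-simplices (7): A, B, D, E, F, G, J
  1-simplices (18): AD, AE, AF, AG, AJ, BD, BE, BF, BG, BJ, DE, DF, DG, DJ, EF, EG, FG, FJ
  2-simplices (12): ADG, ADJ, AEF, AEG, AFJ, BDE, BDJ, BEG, BFG, BFJ, DEF, DFG

Hence C_0 ≅ Z^7, C_1 ≅ Z^18, C_2 ≅ Z^12.

Boundary ∂_1: C_1 → C_0 sends each edge [p,q] (with p < q) to q − p. For instance
  ∂AF = F − A.
This gives a 7×18 integer matrix of rank 6; reducing to Smith normal form yields diagonal entries (1,1,1,1,1,1).

The boundary map ∂_2: C_2 → C_1 maps a triangle to the signed sum of its edges. For instance
  ∂DFG = FG − DG + DF,
  ∂ADJ = DJ − AJ + AD.
As a 18×12 matrix over Z this has rank 12, with invariant factors (1,1,1,1,1,1,1,1,1,1,1,2).

Computing H_k = (kernel of ∂_k) / (image of ∂_{k+1}):

  H_0: rank C_0 − rank ∂_1 = 7 − 6 = 1, and the invariant factors of ∂_1 are all 1, so H_0 ≅ Z.
  H_1: rank ker ∂_1 − rank ∂_2 = (18 − 6) − 12 = 0, and ∂_2 has invariant factor 2 > 1, so H_1 ≅ Z/2.
  H_2: rank ker ∂_2 − rank ∂_3 = (12 − 12) − 0 = 0, and there is no ∂_3, so H_2 ≅ 0.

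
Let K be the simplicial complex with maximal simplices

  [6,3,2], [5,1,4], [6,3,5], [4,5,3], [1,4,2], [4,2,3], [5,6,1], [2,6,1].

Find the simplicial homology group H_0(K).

H_0 = Z.

We work with the vertex ordering 1 < 2 < 3 < 4 < 5 < 6. The simplices of K, each written with vertices in increasing order, are:

  0-simplices (6): [1], [2], [3], [4], [5], [6]
  1-simplices (12): [1,2], [1,4], [1,5], [1,6], [2,3], [2,4], [2,6], [3,4], [3,5], [3,6], [4,5], [5,6]
  2-simplices (8): [1,2,4], [1,2,6], [1,4,5], [1,5,6], [2,3,4], [2,3,6], [3,4,5], [3,5,6]

giving chain groups C_0 ≅ Z^6, C_1 ≅ Z^12, C_2 ≅ Z^8.

The boundary map ∂_1: C_1 → C_0 maps an edge to its endpoints' difference, ∂[p,q] = q − p. For instance
  ∂[3,4] = [4] − [3].
This gives a 6×12 integer matrix of rank 5; reducing to Smith normal form yields diagonal entries (1,1,1,1,1).

Boundary ∂_2: C_2 → C_1 acts by ∂[p,q,r] = [q,r] − [p,r] + [p,q]. For instance
  ∂[2,3,4] = [3,4] − [2,4] + [2,3],
  ∂[3,5,6] = [5,6] − [3,6] + [3,5].
The resulting 12×8 matrix has rank 7, and its Smith normal form has invariant factors (1,1,1,1,1,1,1).

Reading off H_k = ker ∂_k / im ∂_{k+1}:

  H_0: rank C_0 − rank ∂_1 = 6 − 5 = 1, and the invariant factors of ∂_1 are all 1, so H_0 = Z.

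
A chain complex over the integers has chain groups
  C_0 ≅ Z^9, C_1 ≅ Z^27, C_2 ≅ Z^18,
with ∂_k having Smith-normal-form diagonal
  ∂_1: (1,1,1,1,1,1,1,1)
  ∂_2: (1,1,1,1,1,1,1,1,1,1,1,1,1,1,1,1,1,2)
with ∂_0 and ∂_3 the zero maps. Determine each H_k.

H_0 ≅ Z,  H_1 ≅ Z × Z/2,  H_2 = 0.

H_0: b_0 = 9 − 0 − 8 = 1; torsion from ∂_1 factors > 1: none. So H_0 ≅ Z.
H_1: b_1 = 27 − 8 − 18 = 1; torsion from ∂_2 factors > 1: [2]. So H_1 ≅ Z × Z/2.
H_2: b_2 = 18 − 18 − 0 = 0; torsion from ∂_3 factors > 1: none. So H_2 ≅ 0.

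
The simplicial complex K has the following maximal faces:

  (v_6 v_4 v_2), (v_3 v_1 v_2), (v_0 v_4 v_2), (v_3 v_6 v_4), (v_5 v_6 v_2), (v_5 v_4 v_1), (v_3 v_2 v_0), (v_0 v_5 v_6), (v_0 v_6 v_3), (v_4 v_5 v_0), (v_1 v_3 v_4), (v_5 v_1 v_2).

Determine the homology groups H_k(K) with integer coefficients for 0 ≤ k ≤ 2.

Fix the vertex order v_0 < v_1 < v_2 < v_3 < v_4 < v_5 < v_6 and write every simplex with vertices in increasing order. Then dim K = 2 and the simplices of K are:

  0-simplices (7): [v_0], [v_1], [v_2], [v_3], [v_4], [v_5], [v_6]
  1-simplices (18): (18 of them)
  2-simplices (12): (12 of them)

Hence C_0 ≅ Z^7, C_1 ≅ Z^18, C_2 ≅ Z^12.

The boundary map ∂_1: C_1 → C_0 is given by ∂[p,q] = [q] − [p]. For instance
  ∂[v_0,v_6] = [v_6] − [v_0].
The 7×18 boundary matrix has rank 6 and Smith normal form diag(1,1,1,1,1,1).

Boundary ∂_2: C_2 → C_1 maps a triangle to the signed sum of its edges. For instance
  ∂[v_0,v_2,v_3] = [v_2,v_3] − [v_0,v_3] + [v_0,v_2],
  ∂[v_3,v_4,v_6] = [v_4,v_6] − [v_3,v_6] + [v_3,v_4].
The 18×12 boundary matrix has rank 12 and Smith normal form diag(1,1,1,1,1,1,1,1,1,1,1,2).

Reading off H_k = ker ∂_k / im ∂_{k+1}:

  H_0: rank C_0 − rank ∂_1 = 7 − 6 = 1, and the invariant factors of ∂_1 are all 1, so H_0 = Z.
  H_1: rank ker ∂_1 − rank ∂_2 = (18 − 6) − 12 = 0, and ∂_2 has invariant factor 2 > 1, so H_1 = Z/2.
  H_2: rank ker ∂_2 − rank ∂_3 = (12 − 12) − 0 = 0, and there is no ∂_3, so H_2 = 0.

H_0 = Z,  H_1 = Z/2,  H_2 = 0.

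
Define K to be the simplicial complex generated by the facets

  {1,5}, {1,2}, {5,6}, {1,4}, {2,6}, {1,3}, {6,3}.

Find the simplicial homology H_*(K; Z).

Fix the vertex order 1 < 2 < 3 < 4 < 5 < 6 and write every simplex with vertices in increasing order. Then dim K = 1 and the simplices of K are:

  0-simplices (6): [1], [2], [3], [4], [5], [6]
  1-simplices (7): [1,2], [1,3], [1,4], [1,5], [2,6], [3,6], [5,6]

giving chain groups C_0 ≅ Z^6, C_1 ≅ Z^7.

The boundary map ∂_1: C_1 → C_0 maps an edge to its endpoints' difference, ∂[p,q] = q − p. For instance
  ∂[1,3] = [3] − [1].
The 6×7 boundary matrix has rank 5 and Smith normal form diag(1,1,1,1,1).

Reading off H_k = ker ∂_k / im ∂_{k+1}:

  H_0: rank C_0 − rank ∂_1 = 6 − 5 = 1, and the invariant factors of ∂_1 are all 1, so H_0 = Z.
  H_1: rank ker ∂_1 − rank ∂_2 = (7 − 5) − 0 = 2, and there is no ∂_2, so H_1 = Z^2.

H_0 ≅ Z,  H_1 ≅ Z^2.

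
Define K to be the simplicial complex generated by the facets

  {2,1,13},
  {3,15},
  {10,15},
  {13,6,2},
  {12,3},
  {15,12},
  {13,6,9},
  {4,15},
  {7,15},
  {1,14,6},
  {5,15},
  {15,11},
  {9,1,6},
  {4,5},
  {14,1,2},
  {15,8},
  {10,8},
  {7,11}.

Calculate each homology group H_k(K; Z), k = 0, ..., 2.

H_0 = Z^2,  H_1 = Z^5,  H_2 = 0.

Fix the vertex order 1 < 2 < 3 < 4 < 5 < 6 < 7 < 8 < 9 < 10 < 11 < 12 < 13 < 14 < 15 and write every simplex with vertices in increasing order. Then dim K = 2 and the simplices of K are:

  0-simplices (15): [1], [2], [3], [4], [5], [6], [7], [8], [9], [10], [11], [12], [13], [14], [15]
  1-simplices (24): (24 of them)
  2-simplices (6): [1,2,13], [1,2,14], [1,6,9], [1,6,14], [2,6,13], [6,9,13]

so the chain groups are C_0 ≅ Z^15, C_1 ≅ Z^24, C_2 ≅ Z^6.

∂_1: C_1 → C_0 sends each edge [p,q] (with p < q) to q − p. For instance
  ∂[1,13] = [13] − [1].
The 15×24 boundary matrix has rank 13 and Smith normal form diag(1,1,1,1,1,1,1,1,1,1,1,1,1).

Boundary ∂_2: C_2 → C_1 sends each 2-simplex [p,q,r] to [q,r] − [p,r] + [p,q]. For instance
  ∂[1,6,14] = [6,14] − [1,14] + [1,6],
  ∂[2,6,13] = [6,13] − [2,13] + [2,6].
As a 24×6 matrix over Z this has rank 6, with invariant factors (1,1,1,1,1,1).

Reading off H_k = ker ∂_k / im ∂_{k+1}:

  H_0: rank C_0 − rank ∂_1 = 15 − 13 = 2, and the invariant factors of ∂_1 are all 1, so H_0 = Z^2.
  H_1: rank ker ∂_1 − rank ∂_2 = (24 − 13) − 6 = 5, and the invariant factors of ∂_2 are all 1, so H_1 = Z^5.
  H_2: rank ker ∂_2 − rank ∂_3 = (6 − 6) − 0 = 0, and there is no ∂_3, so H_2 = 0.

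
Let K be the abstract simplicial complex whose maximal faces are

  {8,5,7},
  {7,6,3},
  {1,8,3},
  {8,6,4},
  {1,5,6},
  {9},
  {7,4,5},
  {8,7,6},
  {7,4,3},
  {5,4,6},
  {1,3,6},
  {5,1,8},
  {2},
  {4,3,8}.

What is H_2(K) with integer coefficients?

H_2 ≅ 0.

We work with the vertex ordering 1 < 2 < 3 < 4 < 5 < 6 < 7 < 8 < 9. The simplices of K, each written with vertices in increasing order, are:

  0-simplices (9): [1], [2], [3], [4], [5], [6], [7], [8], [9]
  1-simplices (18): [1,3], [1,5], [1,6], [1,8], [3,4], [3,6], [3,7], [3,8], [4,5], [4,6], [4,7], [4,8], [5,6], [5,7], [5,8], [6,7], [6,8], [7,8]
  2-simplices (12): [1,3,6], [1,3,8], [1,5,6], [1,5,8], [3,4,7], [3,4,8], [3,6,7], [4,5,6], [4,5,7], [4,6,8], [5,7,8], [6,7,8]

so the chain groups are C_0 ≅ Z^9, C_1 ≅ Z^18, C_2 ≅ Z^12.

Boundary ∂_1: C_1 → C_0 is given by ∂[p,q] = [q] − [p]. For instance
  ∂[1,3] = [3] − [1].
The resulting 9×18 matrix has rank 6, and its Smith normal form has invariant factors (1,1,1,1,1,1).

The boundary map ∂_2: C_2 → C_1 sends each 2-simplex [p,q,r] to [q,r] − [p,r] + [p,q]. For instance
  ∂[3,4,8] = [4,8] − [3,8] + [3,4],
  ∂[4,5,6] = [5,6] − [4,6] + [4,5].
The 18×12 boundary matrix has rank 12 and Smith normal form diag(1,1,1,1,1,1,1,1,1,1,1,2).

From H_k ≅ ker(∂_k) / im(∂_{k+1}) we obtain:

  H_2: rank ker ∂_2 − rank ∂_3 = (12 − 12) − 0 = 0, and there is no ∂_3, so H_2 = 0.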